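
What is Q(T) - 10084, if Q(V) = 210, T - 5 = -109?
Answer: -9874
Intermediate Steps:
T = -104 (T = 5 - 109 = -104)
Q(T) - 10084 = 210 - 10084 = -9874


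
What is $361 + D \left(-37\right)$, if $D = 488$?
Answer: $-17695$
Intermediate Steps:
$361 + D \left(-37\right) = 361 + 488 \left(-37\right) = 361 - 18056 = -17695$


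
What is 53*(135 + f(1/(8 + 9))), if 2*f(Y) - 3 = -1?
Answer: 7208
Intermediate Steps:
f(Y) = 1 (f(Y) = 3/2 + (1/2)*(-1) = 3/2 - 1/2 = 1)
53*(135 + f(1/(8 + 9))) = 53*(135 + 1) = 53*136 = 7208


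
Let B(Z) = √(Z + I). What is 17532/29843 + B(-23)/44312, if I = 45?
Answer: 17532/29843 + √22/44312 ≈ 0.58758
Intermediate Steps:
B(Z) = √(45 + Z) (B(Z) = √(Z + 45) = √(45 + Z))
17532/29843 + B(-23)/44312 = 17532/29843 + √(45 - 23)/44312 = 17532*(1/29843) + √22*(1/44312) = 17532/29843 + √22/44312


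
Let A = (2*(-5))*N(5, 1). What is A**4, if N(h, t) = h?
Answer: 6250000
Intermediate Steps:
A = -50 (A = (2*(-5))*5 = -10*5 = -50)
A**4 = (-50)**4 = 6250000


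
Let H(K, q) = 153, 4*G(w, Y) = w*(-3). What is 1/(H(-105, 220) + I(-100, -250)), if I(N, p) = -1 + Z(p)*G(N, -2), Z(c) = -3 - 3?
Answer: -1/298 ≈ -0.0033557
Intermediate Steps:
G(w, Y) = -3*w/4 (G(w, Y) = (w*(-3))/4 = (-3*w)/4 = -3*w/4)
Z(c) = -6
I(N, p) = -1 + 9*N/2 (I(N, p) = -1 - (-9)*N/2 = -1 + 9*N/2)
1/(H(-105, 220) + I(-100, -250)) = 1/(153 + (-1 + (9/2)*(-100))) = 1/(153 + (-1 - 450)) = 1/(153 - 451) = 1/(-298) = -1/298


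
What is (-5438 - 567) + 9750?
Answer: 3745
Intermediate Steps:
(-5438 - 567) + 9750 = -6005 + 9750 = 3745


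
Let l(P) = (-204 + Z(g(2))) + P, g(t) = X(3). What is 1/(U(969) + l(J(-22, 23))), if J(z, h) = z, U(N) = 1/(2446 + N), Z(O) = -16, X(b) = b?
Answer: -3415/826429 ≈ -0.0041322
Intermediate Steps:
g(t) = 3
l(P) = -220 + P (l(P) = (-204 - 16) + P = -220 + P)
1/(U(969) + l(J(-22, 23))) = 1/(1/(2446 + 969) + (-220 - 22)) = 1/(1/3415 - 242) = 1/(-826429/3415) = -3415/826429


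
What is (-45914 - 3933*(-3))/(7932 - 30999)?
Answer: 34115/23067 ≈ 1.4790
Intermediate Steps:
(-45914 - 3933*(-3))/(7932 - 30999) = (-45914 + 11799)/(-23067) = -34115*(-1/23067) = 34115/23067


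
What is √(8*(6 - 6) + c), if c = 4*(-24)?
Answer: 4*I*√6 ≈ 9.798*I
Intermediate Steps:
c = -96
√(8*(6 - 6) + c) = √(8*(6 - 6) - 96) = √(8*0 - 96) = √(0 - 96) = √(-96) = 4*I*√6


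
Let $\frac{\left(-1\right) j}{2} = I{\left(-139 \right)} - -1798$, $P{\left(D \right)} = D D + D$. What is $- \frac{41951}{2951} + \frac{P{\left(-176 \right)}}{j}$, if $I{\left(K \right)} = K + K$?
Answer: $- \frac{210021}{8626} \approx -24.347$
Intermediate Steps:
$I{\left(K \right)} = 2 K$
$P{\left(D \right)} = D + D^{2}$ ($P{\left(D \right)} = D^{2} + D = D + D^{2}$)
$j = -3040$ ($j = - 2 \left(2 \left(-139\right) - -1798\right) = - 2 \left(-278 + 1798\right) = \left(-2\right) 1520 = -3040$)
$- \frac{41951}{2951} + \frac{P{\left(-176 \right)}}{j} = - \frac{41951}{2951} + \frac{\left(-176\right) \left(1 - 176\right)}{-3040} = \left(-41951\right) \frac{1}{2951} + \left(-176\right) \left(-175\right) \left(- \frac{1}{3040}\right) = - \frac{3227}{227} + 30800 \left(- \frac{1}{3040}\right) = - \frac{3227}{227} - \frac{385}{38} = - \frac{210021}{8626}$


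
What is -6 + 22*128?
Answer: 2810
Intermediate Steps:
-6 + 22*128 = -6 + 2816 = 2810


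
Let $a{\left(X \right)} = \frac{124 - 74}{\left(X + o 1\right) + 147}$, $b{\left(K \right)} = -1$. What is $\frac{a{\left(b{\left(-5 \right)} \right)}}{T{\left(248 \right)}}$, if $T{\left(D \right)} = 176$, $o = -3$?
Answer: $\frac{25}{12584} \approx 0.0019866$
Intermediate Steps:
$a{\left(X \right)} = \frac{50}{144 + X}$ ($a{\left(X \right)} = \frac{124 - 74}{\left(X - 3\right) + 147} = \frac{50}{\left(X - 3\right) + 147} = \frac{50}{\left(-3 + X\right) + 147} = \frac{50}{144 + X}$)
$\frac{a{\left(b{\left(-5 \right)} \right)}}{T{\left(248 \right)}} = \frac{50 \frac{1}{144 - 1}}{176} = \frac{50}{143} \cdot \frac{1}{176} = \frac{25}{12584}$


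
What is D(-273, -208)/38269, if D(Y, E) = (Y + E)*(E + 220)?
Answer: -5772/38269 ≈ -0.15083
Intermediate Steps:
D(Y, E) = (220 + E)*(E + Y) (D(Y, E) = (E + Y)*(220 + E) = (220 + E)*(E + Y))
D(-273, -208)/38269 = ((-208)**2 + 220*(-208) + 220*(-273) - 208*(-273))/38269 = (43264 - 45760 - 60060 + 56784)*(1/38269) = -5772*1/38269 = -5772/38269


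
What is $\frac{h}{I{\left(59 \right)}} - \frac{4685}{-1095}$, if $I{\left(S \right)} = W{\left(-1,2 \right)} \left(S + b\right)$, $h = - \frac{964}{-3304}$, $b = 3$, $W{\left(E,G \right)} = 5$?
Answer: $\frac{239980999}{56077140} \approx 4.2795$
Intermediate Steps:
$h = \frac{241}{826}$ ($h = \left(-964\right) \left(- \frac{1}{3304}\right) = \frac{241}{826} \approx 0.29177$)
$I{\left(S \right)} = 15 + 5 S$ ($I{\left(S \right)} = 5 \left(S + 3\right) = 5 \left(3 + S\right) = 15 + 5 S$)
$\frac{h}{I{\left(59 \right)}} - \frac{4685}{-1095} = \frac{241}{826 \left(15 + 5 \cdot 59\right)} - \frac{4685}{-1095} = \frac{241}{826 \left(15 + 295\right)} - - \frac{937}{219} = \frac{241}{826 \cdot 310} + \frac{937}{219} = \frac{241}{826} \cdot \frac{1}{310} + \frac{937}{219} = \frac{241}{256060} + \frac{937}{219} = \frac{239980999}{56077140}$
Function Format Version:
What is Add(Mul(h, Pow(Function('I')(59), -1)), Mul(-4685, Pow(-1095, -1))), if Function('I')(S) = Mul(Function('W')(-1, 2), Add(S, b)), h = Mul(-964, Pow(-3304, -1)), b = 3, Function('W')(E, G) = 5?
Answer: Rational(239980999, 56077140) ≈ 4.2795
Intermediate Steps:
h = Rational(241, 826) (h = Mul(-964, Rational(-1, 3304)) = Rational(241, 826) ≈ 0.29177)
Function('I')(S) = Add(15, Mul(5, S)) (Function('I')(S) = Mul(5, Add(S, 3)) = Mul(5, Add(3, S)) = Add(15, Mul(5, S)))
Add(Mul(h, Pow(Function('I')(59), -1)), Mul(-4685, Pow(-1095, -1))) = Add(Mul(Rational(241, 826), Pow(Add(15, Mul(5, 59)), -1)), Mul(-4685, Pow(-1095, -1))) = Add(Mul(Rational(241, 826), Pow(Add(15, 295), -1)), Mul(-4685, Rational(-1, 1095))) = Add(Mul(Rational(241, 826), Pow(310, -1)), Rational(937, 219)) = Add(Mul(Rational(241, 826), Rational(1, 310)), Rational(937, 219)) = Add(Rational(241, 256060), Rational(937, 219)) = Rational(239980999, 56077140)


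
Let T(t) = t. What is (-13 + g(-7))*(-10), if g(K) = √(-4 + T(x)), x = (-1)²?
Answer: 130 - 10*I*√3 ≈ 130.0 - 17.32*I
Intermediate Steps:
x = 1
g(K) = I*√3 (g(K) = √(-4 + 1) = √(-3) = I*√3)
(-13 + g(-7))*(-10) = (-13 + I*√3)*(-10) = 130 - 10*I*√3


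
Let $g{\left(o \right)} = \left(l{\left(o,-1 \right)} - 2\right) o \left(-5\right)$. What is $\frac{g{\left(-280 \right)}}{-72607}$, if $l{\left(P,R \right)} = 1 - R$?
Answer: $0$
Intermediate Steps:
$g{\left(o \right)} = 0$ ($g{\left(o \right)} = \left(\left(1 - -1\right) - 2\right) o \left(-5\right) = \left(\left(1 + 1\right) - 2\right) o \left(-5\right) = \left(2 - 2\right) o \left(-5\right) = 0 o \left(-5\right) = 0 \left(-5\right) = 0$)
$\frac{g{\left(-280 \right)}}{-72607} = \frac{0}{-72607} = 0 \left(- \frac{1}{72607}\right) = 0$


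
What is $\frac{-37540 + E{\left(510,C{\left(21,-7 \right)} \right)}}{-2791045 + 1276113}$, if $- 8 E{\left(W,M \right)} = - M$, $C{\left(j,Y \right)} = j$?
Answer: $\frac{300299}{12119456} \approx 0.024778$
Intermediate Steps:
$E{\left(W,M \right)} = \frac{M}{8}$ ($E{\left(W,M \right)} = - \frac{\left(-1\right) M}{8} = \frac{M}{8}$)
$\frac{-37540 + E{\left(510,C{\left(21,-7 \right)} \right)}}{-2791045 + 1276113} = \frac{-37540 + \frac{1}{8} \cdot 21}{-2791045 + 1276113} = \frac{-37540 + \frac{21}{8}}{-1514932} = \left(- \frac{300299}{8}\right) \left(- \frac{1}{1514932}\right) = \frac{300299}{12119456}$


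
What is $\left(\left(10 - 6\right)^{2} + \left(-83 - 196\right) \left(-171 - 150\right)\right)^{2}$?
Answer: $8023680625$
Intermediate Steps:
$\left(\left(10 - 6\right)^{2} + \left(-83 - 196\right) \left(-171 - 150\right)\right)^{2} = \left(4^{2} - -89559\right)^{2} = \left(16 + 89559\right)^{2} = 89575^{2} = 8023680625$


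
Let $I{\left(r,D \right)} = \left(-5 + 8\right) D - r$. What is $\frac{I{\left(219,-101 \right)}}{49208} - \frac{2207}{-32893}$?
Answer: $\frac{45715955}{809299372} \approx 0.056488$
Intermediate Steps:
$I{\left(r,D \right)} = - r + 3 D$ ($I{\left(r,D \right)} = 3 D - r = - r + 3 D$)
$\frac{I{\left(219,-101 \right)}}{49208} - \frac{2207}{-32893} = \frac{\left(-1\right) 219 + 3 \left(-101\right)}{49208} - \frac{2207}{-32893} = \left(-219 - 303\right) \frac{1}{49208} - - \frac{2207}{32893} = \left(-522\right) \frac{1}{49208} + \frac{2207}{32893} = - \frac{261}{24604} + \frac{2207}{32893} = \frac{45715955}{809299372}$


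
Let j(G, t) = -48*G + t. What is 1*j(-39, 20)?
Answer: 1892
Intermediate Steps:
j(G, t) = t - 48*G
1*j(-39, 20) = 1*(20 - 48*(-39)) = 1*(20 + 1872) = 1*1892 = 1892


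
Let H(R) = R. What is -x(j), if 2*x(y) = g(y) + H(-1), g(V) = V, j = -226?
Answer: 227/2 ≈ 113.50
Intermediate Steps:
x(y) = -½ + y/2 (x(y) = (y - 1)/2 = (-1 + y)/2 = -½ + y/2)
-x(j) = -(-½ + (½)*(-226)) = -(-½ - 113) = -1*(-227/2) = 227/2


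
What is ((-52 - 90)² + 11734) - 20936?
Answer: 10962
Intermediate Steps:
((-52 - 90)² + 11734) - 20936 = ((-142)² + 11734) - 20936 = (20164 + 11734) - 20936 = 31898 - 20936 = 10962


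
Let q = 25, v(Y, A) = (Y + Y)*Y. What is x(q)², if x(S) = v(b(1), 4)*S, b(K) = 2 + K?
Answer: 202500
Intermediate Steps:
v(Y, A) = 2*Y² (v(Y, A) = (2*Y)*Y = 2*Y²)
x(S) = 18*S (x(S) = (2*(2 + 1)²)*S = (2*3²)*S = (2*9)*S = 18*S)
x(q)² = (18*25)² = 450² = 202500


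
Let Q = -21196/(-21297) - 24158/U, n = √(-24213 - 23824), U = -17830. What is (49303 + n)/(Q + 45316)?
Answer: 199166029995/183069506689 + 2088490305*I*√397/8604266814383 ≈ 1.0879 + 0.0048363*I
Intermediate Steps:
n = 11*I*√397 (n = √(-48037) = 11*I*√397 ≈ 219.17*I)
Q = 446208803/189862755 (Q = -21196/(-21297) - 24158/(-17830) = -21196*(-1/21297) - 24158*(-1/17830) = 21196/21297 + 12079/8915 = 446208803/189862755 ≈ 2.3502)
(49303 + n)/(Q + 45316) = (49303 + 11*I*√397)/(446208803/189862755 + 45316) = (49303 + 11*I*√397)/(8604266814383/189862755) = (49303 + 11*I*√397)*(189862755/8604266814383) = 199166029995/183069506689 + 2088490305*I*√397/8604266814383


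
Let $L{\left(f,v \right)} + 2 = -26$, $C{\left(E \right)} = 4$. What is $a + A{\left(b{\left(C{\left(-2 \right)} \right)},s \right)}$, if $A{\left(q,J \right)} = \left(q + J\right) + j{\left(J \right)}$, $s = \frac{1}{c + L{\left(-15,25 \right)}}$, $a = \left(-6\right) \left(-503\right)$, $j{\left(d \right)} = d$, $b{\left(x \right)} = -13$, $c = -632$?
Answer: $\frac{991649}{330} \approx 3005.0$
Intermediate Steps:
$L{\left(f,v \right)} = -28$ ($L{\left(f,v \right)} = -2 - 26 = -28$)
$a = 3018$
$s = - \frac{1}{660}$ ($s = \frac{1}{-632 - 28} = \frac{1}{-660} = - \frac{1}{660} \approx -0.0015152$)
$A{\left(q,J \right)} = q + 2 J$ ($A{\left(q,J \right)} = \left(q + J\right) + J = \left(J + q\right) + J = q + 2 J$)
$a + A{\left(b{\left(C{\left(-2 \right)} \right)},s \right)} = 3018 + \left(-13 + 2 \left(- \frac{1}{660}\right)\right) = 3018 - \frac{4291}{330} = \frac{991649}{330}$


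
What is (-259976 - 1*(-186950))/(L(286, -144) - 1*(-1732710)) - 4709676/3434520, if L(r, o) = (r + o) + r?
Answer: -350555320867/248020713490 ≈ -1.4134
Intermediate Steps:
L(r, o) = o + 2*r (L(r, o) = (o + r) + r = o + 2*r)
(-259976 - 1*(-186950))/(L(286, -144) - 1*(-1732710)) - 4709676/3434520 = (-259976 - 1*(-186950))/((-144 + 2*286) - 1*(-1732710)) - 4709676/3434520 = (-259976 + 186950)/((-144 + 572) + 1732710) - 4709676*1/3434520 = -73026/(428 + 1732710) - 392473/286210 = -73026/1733138 - 392473/286210 = -73026*1/1733138 - 392473/286210 = -36513/866569 - 392473/286210 = -350555320867/248020713490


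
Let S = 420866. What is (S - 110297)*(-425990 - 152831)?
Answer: -179763859149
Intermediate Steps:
(S - 110297)*(-425990 - 152831) = (420866 - 110297)*(-425990 - 152831) = 310569*(-578821) = -179763859149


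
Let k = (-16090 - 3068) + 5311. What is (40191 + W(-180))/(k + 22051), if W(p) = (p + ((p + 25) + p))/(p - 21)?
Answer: 4039453/824502 ≈ 4.8993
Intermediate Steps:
W(p) = (25 + 3*p)/(-21 + p) (W(p) = (p + ((25 + p) + p))/(-21 + p) = (p + (25 + 2*p))/(-21 + p) = (25 + 3*p)/(-21 + p))
k = -13847 (k = -19158 + 5311 = -13847)
(40191 + W(-180))/(k + 22051) = (40191 + (25 + 3*(-180))/(-21 - 180))/(-13847 + 22051) = (40191 + (25 - 540)/(-201))/8204 = (40191 - 1/201*(-515))*(1/8204) = (40191 + 515/201)*(1/8204) = (8078906/201)*(1/8204) = 4039453/824502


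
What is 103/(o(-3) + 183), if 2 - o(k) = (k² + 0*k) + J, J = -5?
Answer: 103/181 ≈ 0.56906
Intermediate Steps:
o(k) = 7 - k² (o(k) = 2 - ((k² + 0*k) - 5) = 2 - ((k² + 0) - 5) = 2 - (k² - 5) = 2 - (-5 + k²) = 2 + (5 - k²) = 7 - k²)
103/(o(-3) + 183) = 103/((7 - 1*(-3)²) + 183) = 103/((7 - 1*9) + 183) = 103/((7 - 9) + 183) = 103/(-2 + 183) = 103/181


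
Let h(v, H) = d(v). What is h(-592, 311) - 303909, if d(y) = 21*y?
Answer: -316341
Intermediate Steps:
h(v, H) = 21*v
h(-592, 311) - 303909 = 21*(-592) - 303909 = -12432 - 303909 = -316341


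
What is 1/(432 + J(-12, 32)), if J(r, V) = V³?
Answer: 1/33200 ≈ 3.0120e-5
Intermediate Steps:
1/(432 + J(-12, 32)) = 1/(432 + 32³) = 1/(432 + 32768) = 1/33200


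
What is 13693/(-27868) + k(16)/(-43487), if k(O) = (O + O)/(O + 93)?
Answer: -64906848295/132096633044 ≈ -0.49136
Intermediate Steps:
k(O) = 2*O/(93 + O) (k(O) = (2*O)/(93 + O) = 2*O/(93 + O))
13693/(-27868) + k(16)/(-43487) = 13693/(-27868) + (2*16/(93 + 16))/(-43487) = 13693*(-1/27868) + (2*16/109)*(-1/43487) = -13693/27868 + (2*16*(1/109))*(-1/43487) = -13693/27868 + (32/109)*(-1/43487) = -13693/27868 - 32/4740083 = -64906848295/132096633044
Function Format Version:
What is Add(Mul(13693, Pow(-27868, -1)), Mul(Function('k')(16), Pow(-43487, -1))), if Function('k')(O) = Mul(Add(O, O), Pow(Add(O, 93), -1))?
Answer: Rational(-64906848295, 132096633044) ≈ -0.49136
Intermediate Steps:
Function('k')(O) = Mul(2, O, Pow(Add(93, O), -1)) (Function('k')(O) = Mul(Mul(2, O), Pow(Add(93, O), -1)) = Mul(2, O, Pow(Add(93, O), -1)))
Add(Mul(13693, Pow(-27868, -1)), Mul(Function('k')(16), Pow(-43487, -1))) = Add(Mul(13693, Pow(-27868, -1)), Mul(Mul(2, 16, Pow(Add(93, 16), -1)), Pow(-43487, -1))) = Add(Mul(13693, Rational(-1, 27868)), Mul(Mul(2, 16, Pow(109, -1)), Rational(-1, 43487))) = Add(Rational(-13693, 27868), Mul(Mul(2, 16, Rational(1, 109)), Rational(-1, 43487))) = Add(Rational(-13693, 27868), Mul(Rational(32, 109), Rational(-1, 43487))) = Add(Rational(-13693, 27868), Rational(-32, 4740083)) = Rational(-64906848295, 132096633044)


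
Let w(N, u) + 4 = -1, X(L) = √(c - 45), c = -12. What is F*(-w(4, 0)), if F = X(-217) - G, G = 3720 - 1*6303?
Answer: 12915 + 5*I*√57 ≈ 12915.0 + 37.749*I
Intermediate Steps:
X(L) = I*√57 (X(L) = √(-12 - 45) = √(-57) = I*√57)
w(N, u) = -5 (w(N, u) = -4 - 1 = -5)
G = -2583 (G = 3720 - 6303 = -2583)
F = 2583 + I*√57 (F = I*√57 - 1*(-2583) = I*√57 + 2583 = 2583 + I*√57 ≈ 2583.0 + 7.5498*I)
F*(-w(4, 0)) = (2583 + I*√57)*(-1*(-5)) = (2583 + I*√57)*5 = 12915 + 5*I*√57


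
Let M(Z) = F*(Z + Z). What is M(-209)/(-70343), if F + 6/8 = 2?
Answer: 1045/140686 ≈ 0.0074279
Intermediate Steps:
F = 5/4 (F = -¾ + 2 = 5/4 ≈ 1.2500)
M(Z) = 5*Z/2 (M(Z) = 5*(Z + Z)/4 = 5*(2*Z)/4 = 5*Z/2)
M(-209)/(-70343) = ((5/2)*(-209))/(-70343) = -1045/2*(-1/70343) = 1045/140686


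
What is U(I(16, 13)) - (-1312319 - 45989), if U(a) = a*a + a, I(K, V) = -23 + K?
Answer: 1358350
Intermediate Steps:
U(a) = a + a² (U(a) = a² + a = a + a²)
U(I(16, 13)) - (-1312319 - 45989) = (-23 + 16)*(1 + (-23 + 16)) - (-1312319 - 45989) = -7*(1 - 7) - 1*(-1358308) = -7*(-6) + 1358308 = 42 + 1358308 = 1358350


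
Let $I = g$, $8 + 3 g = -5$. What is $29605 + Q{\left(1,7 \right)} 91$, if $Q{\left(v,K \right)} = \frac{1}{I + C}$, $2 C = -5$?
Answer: $\frac{1213259}{41} \approx 29592.0$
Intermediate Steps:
$g = - \frac{13}{3}$ ($g = - \frac{8}{3} + \frac{1}{3} \left(-5\right) = - \frac{8}{3} - \frac{5}{3} = - \frac{13}{3} \approx -4.3333$)
$C = - \frac{5}{2}$ ($C = \frac{1}{2} \left(-5\right) = - \frac{5}{2} \approx -2.5$)
$I = - \frac{13}{3} \approx -4.3333$
$Q{\left(v,K \right)} = - \frac{6}{41}$ ($Q{\left(v,K \right)} = \frac{1}{- \frac{13}{3} - \frac{5}{2}} = \frac{1}{- \frac{41}{6}} = - \frac{6}{41}$)
$29605 + Q{\left(1,7 \right)} 91 = 29605 - \frac{546}{41} = \frac{1213259}{41}$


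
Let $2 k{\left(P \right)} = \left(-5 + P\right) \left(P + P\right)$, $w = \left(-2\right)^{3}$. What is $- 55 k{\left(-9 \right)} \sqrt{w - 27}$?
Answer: $- 6930 i \sqrt{35} \approx - 40998.0 i$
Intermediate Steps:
$w = -8$
$k{\left(P \right)} = P \left(-5 + P\right)$ ($k{\left(P \right)} = \frac{\left(-5 + P\right) \left(P + P\right)}{2} = \frac{\left(-5 + P\right) 2 P}{2} = \frac{2 P \left(-5 + P\right)}{2} = P \left(-5 + P\right)$)
$- 55 k{\left(-9 \right)} \sqrt{w - 27} = - 55 \left(- 9 \left(-5 - 9\right)\right) \sqrt{-8 - 27} = - 55 \left(\left(-9\right) \left(-14\right)\right) \sqrt{-35} = \left(-55\right) 126 i \sqrt{35} = - 6930 i \sqrt{35}$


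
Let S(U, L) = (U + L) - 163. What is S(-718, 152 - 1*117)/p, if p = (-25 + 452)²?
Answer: -846/182329 ≈ -0.0046400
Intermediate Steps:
S(U, L) = -163 + L + U (S(U, L) = (L + U) - 163 = -163 + L + U)
p = 182329 (p = 427² = 182329)
S(-718, 152 - 1*117)/p = (-163 + (152 - 1*117) - 718)/182329 = (-163 + (152 - 117) - 718)*(1/182329) = (-163 + 35 - 718)*(1/182329) = -846*1/182329 = -846/182329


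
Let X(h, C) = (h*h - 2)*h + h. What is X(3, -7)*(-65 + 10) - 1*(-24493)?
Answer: 23173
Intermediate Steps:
X(h, C) = h + h*(-2 + h²) (X(h, C) = (h² - 2)*h + h = (-2 + h²)*h + h = h*(-2 + h²) + h = h + h*(-2 + h²))
X(3, -7)*(-65 + 10) - 1*(-24493) = (3³ - 1*3)*(-65 + 10) - 1*(-24493) = (27 - 3)*(-55) + 24493 = 24*(-55) + 24493 = -1320 + 24493 = 23173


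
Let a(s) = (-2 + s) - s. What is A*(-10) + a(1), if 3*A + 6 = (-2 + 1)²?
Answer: 44/3 ≈ 14.667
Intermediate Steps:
a(s) = -2
A = -5/3 (A = -2 + (-2 + 1)²/3 = -2 + (⅓)*(-1)² = -2 + (⅓)*1 = -2 + ⅓ = -5/3 ≈ -1.6667)
A*(-10) + a(1) = -5/3*(-10) - 2 = 50/3 - 2 = 44/3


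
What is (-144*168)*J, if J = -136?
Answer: 3290112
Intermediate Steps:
(-144*168)*J = -144*168*(-136) = -24192*(-136) = 3290112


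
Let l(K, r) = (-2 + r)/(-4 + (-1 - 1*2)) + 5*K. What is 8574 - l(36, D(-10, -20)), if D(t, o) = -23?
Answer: 58733/7 ≈ 8390.4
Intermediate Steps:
l(K, r) = 2/7 + 5*K - r/7 (l(K, r) = (-2 + r)/(-4 + (-1 - 2)) + 5*K = (-2 + r)/(-4 - 3) + 5*K = (-2 + r)/(-7) + 5*K = (-2 + r)*(-⅐) + 5*K = (2/7 - r/7) + 5*K = 2/7 + 5*K - r/7)
8574 - l(36, D(-10, -20)) = 8574 - (2/7 + 5*36 - ⅐*(-23)) = 8574 - (2/7 + 180 + 23/7) = 8574 - 1*1285/7 = 8574 - 1285/7 = 58733/7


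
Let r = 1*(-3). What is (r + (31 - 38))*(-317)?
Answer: 3170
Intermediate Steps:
r = -3
(r + (31 - 38))*(-317) = (-3 + (31 - 38))*(-317) = (-3 - 7)*(-317) = -10*(-317) = 3170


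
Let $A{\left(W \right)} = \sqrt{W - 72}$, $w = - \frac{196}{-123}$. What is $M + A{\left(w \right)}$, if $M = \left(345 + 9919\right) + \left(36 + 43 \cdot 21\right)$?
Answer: $11203 + \frac{2 i \sqrt{266295}}{123} \approx 11203.0 + 8.3909 i$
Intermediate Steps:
$w = \frac{196}{123}$ ($w = \left(-196\right) \left(- \frac{1}{123}\right) = \frac{196}{123} \approx 1.5935$)
$A{\left(W \right)} = \sqrt{-72 + W}$
$M = 11203$ ($M = 10264 + \left(36 + 903\right) = 10264 + 939 = 11203$)
$M + A{\left(w \right)} = 11203 + \sqrt{-72 + \frac{196}{123}} = 11203 + \sqrt{- \frac{8660}{123}} = 11203 + \frac{2 i \sqrt{266295}}{123}$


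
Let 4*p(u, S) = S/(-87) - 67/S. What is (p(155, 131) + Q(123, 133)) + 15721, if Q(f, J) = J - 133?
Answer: 358332979/22794 ≈ 15721.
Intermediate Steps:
p(u, S) = -67/(4*S) - S/348 (p(u, S) = (S/(-87) - 67/S)/4 = (S*(-1/87) - 67/S)/4 = (-S/87 - 67/S)/4 = (-67/S - S/87)/4 = -67/(4*S) - S/348)
Q(f, J) = -133 + J
(p(155, 131) + Q(123, 133)) + 15721 = ((1/348)*(-5829 - 1*131²)/131 + (-133 + 133)) + 15721 = ((1/348)*(1/131)*(-5829 - 1*17161) + 0) + 15721 = ((1/348)*(1/131)*(-5829 - 17161) + 0) + 15721 = ((1/348)*(1/131)*(-22990) + 0) + 15721 = (-11495/22794 + 0) + 15721 = -11495/22794 + 15721 = 358332979/22794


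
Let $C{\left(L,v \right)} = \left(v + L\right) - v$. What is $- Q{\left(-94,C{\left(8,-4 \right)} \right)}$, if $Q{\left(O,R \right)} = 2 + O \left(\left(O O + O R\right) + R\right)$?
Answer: $760646$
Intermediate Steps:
$C{\left(L,v \right)} = L$ ($C{\left(L,v \right)} = \left(L + v\right) - v = L$)
$Q{\left(O,R \right)} = 2 + O \left(R + O^{2} + O R\right)$ ($Q{\left(O,R \right)} = 2 + O \left(\left(O^{2} + O R\right) + R\right) = 2 + O \left(R + O^{2} + O R\right)$)
$- Q{\left(-94,C{\left(8,-4 \right)} \right)} = - (2 + \left(-94\right)^{3} - 752 + 8 \left(-94\right)^{2}) = - (2 - 830584 - 752 + 8 \cdot 8836) = - (2 - 830584 - 752 + 70688) = \left(-1\right) \left(-760646\right) = 760646$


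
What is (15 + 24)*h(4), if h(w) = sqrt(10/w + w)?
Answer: 39*sqrt(26)/2 ≈ 99.431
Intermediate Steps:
h(w) = sqrt(w + 10/w)
(15 + 24)*h(4) = (15 + 24)*sqrt(4 + 10/4) = 39*sqrt(4 + 10*(1/4)) = 39*sqrt(4 + 5/2) = 39*sqrt(13/2) = 39*(sqrt(26)/2) = 39*sqrt(26)/2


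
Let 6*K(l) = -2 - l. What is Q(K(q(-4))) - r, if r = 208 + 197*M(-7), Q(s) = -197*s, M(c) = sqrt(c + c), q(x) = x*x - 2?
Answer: 952/3 - 197*I*sqrt(14) ≈ 317.33 - 737.11*I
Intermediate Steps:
q(x) = -2 + x**2 (q(x) = x**2 - 2 = -2 + x**2)
K(l) = -1/3 - l/6 (K(l) = (-2 - l)/6 = -1/3 - l/6)
M(c) = sqrt(2)*sqrt(c) (M(c) = sqrt(2*c) = sqrt(2)*sqrt(c))
r = 208 + 197*I*sqrt(14) (r = 208 + 197*(sqrt(2)*sqrt(-7)) = 208 + 197*(sqrt(2)*(I*sqrt(7))) = 208 + 197*(I*sqrt(14)) = 208 + 197*I*sqrt(14) ≈ 208.0 + 737.11*I)
Q(K(q(-4))) - r = -197*(-1/3 - (-2 + (-4)**2)/6) - (208 + 197*I*sqrt(14)) = -197*(-1/3 - (-2 + 16)/6) + (-208 - 197*I*sqrt(14)) = -197*(-1/3 - 1/6*14) + (-208 - 197*I*sqrt(14)) = -197*(-1/3 - 7/3) + (-208 - 197*I*sqrt(14)) = -197*(-8/3) + (-208 - 197*I*sqrt(14)) = 1576/3 + (-208 - 197*I*sqrt(14)) = 952/3 - 197*I*sqrt(14)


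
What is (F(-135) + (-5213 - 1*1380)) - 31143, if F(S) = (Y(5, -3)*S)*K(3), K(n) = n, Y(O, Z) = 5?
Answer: -39761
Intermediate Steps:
F(S) = 15*S (F(S) = (5*S)*3 = 15*S)
(F(-135) + (-5213 - 1*1380)) - 31143 = (15*(-135) + (-5213 - 1*1380)) - 31143 = (-2025 + (-5213 - 1380)) - 31143 = (-2025 - 6593) - 31143 = -8618 - 31143 = -39761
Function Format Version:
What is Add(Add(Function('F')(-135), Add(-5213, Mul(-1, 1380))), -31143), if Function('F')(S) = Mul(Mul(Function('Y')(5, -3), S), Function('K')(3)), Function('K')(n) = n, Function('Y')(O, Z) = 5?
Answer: -39761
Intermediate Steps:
Function('F')(S) = Mul(15, S) (Function('F')(S) = Mul(Mul(5, S), 3) = Mul(15, S))
Add(Add(Function('F')(-135), Add(-5213, Mul(-1, 1380))), -31143) = Add(Add(Mul(15, -135), Add(-5213, Mul(-1, 1380))), -31143) = Add(Add(-2025, Add(-5213, -1380)), -31143) = Add(Add(-2025, -6593), -31143) = Add(-8618, -31143) = -39761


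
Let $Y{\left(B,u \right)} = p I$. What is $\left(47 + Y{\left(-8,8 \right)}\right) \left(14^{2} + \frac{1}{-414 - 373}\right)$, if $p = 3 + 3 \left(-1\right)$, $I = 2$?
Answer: $\frac{7249797}{787} \approx 9211.9$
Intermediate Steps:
$p = 0$ ($p = 3 - 3 = 0$)
$Y{\left(B,u \right)} = 0$ ($Y{\left(B,u \right)} = 0 \cdot 2 = 0$)
$\left(47 + Y{\left(-8,8 \right)}\right) \left(14^{2} + \frac{1}{-414 - 373}\right) = \left(47 + 0\right) \left(14^{2} + \frac{1}{-414 - 373}\right) = 47 \left(196 + \frac{1}{-787}\right) = 47 \left(196 - \frac{1}{787}\right) = 47 \cdot \frac{154251}{787} = \frac{7249797}{787}$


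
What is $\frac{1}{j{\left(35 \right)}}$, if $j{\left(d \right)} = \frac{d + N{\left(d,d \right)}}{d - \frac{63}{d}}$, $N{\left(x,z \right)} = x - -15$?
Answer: $\frac{166}{425} \approx 0.39059$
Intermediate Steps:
$N{\left(x,z \right)} = 15 + x$ ($N{\left(x,z \right)} = x + 15 = 15 + x$)
$j{\left(d \right)} = \frac{15 + 2 d}{d - \frac{63}{d}}$ ($j{\left(d \right)} = \frac{d + \left(15 + d\right)}{d - \frac{63}{d}} = \frac{15 + 2 d}{d - \frac{63}{d}}$)
$\frac{1}{j{\left(35 \right)}} = \frac{1}{35 \frac{1}{-63 + 35^{2}} \left(15 + 2 \cdot 35\right)} = \frac{1}{35 \frac{1}{-63 + 1225} \left(15 + 70\right)} = \frac{1}{35 \cdot \frac{1}{1162} \cdot 85} = \frac{1}{\frac{425}{166}} = \frac{166}{425}$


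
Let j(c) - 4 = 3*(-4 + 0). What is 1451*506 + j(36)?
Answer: 734198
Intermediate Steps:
j(c) = -8 (j(c) = 4 + 3*(-4 + 0) = 4 + 3*(-4) = 4 - 12 = -8)
1451*506 + j(36) = 1451*506 - 8 = 734206 - 8 = 734198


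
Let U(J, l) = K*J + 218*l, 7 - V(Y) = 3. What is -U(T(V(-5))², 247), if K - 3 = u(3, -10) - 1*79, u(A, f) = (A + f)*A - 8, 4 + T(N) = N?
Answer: -53846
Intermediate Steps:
V(Y) = 4 (V(Y) = 7 - 1*3 = 7 - 3 = 4)
T(N) = -4 + N
u(A, f) = -8 + A*(A + f) (u(A, f) = A*(A + f) - 8 = -8 + A*(A + f))
K = -105 (K = 3 + ((-8 + 3² + 3*(-10)) - 1*79) = 3 + ((-8 + 9 - 30) - 79) = 3 + (-29 - 79) = 3 - 108 = -105)
U(J, l) = -105*J + 218*l
-U(T(V(-5))², 247) = -(-105*(-4 + 4)² + 218*247) = -(-105*0² + 53846) = -(-105*0 + 53846) = -(0 + 53846) = -1*53846 = -53846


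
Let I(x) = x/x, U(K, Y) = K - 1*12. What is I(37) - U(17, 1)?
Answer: -4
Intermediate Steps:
U(K, Y) = -12 + K (U(K, Y) = K - 12 = -12 + K)
I(x) = 1
I(37) - U(17, 1) = 1 - (-12 + 17) = 1 - 1*5 = 1 - 5 = -4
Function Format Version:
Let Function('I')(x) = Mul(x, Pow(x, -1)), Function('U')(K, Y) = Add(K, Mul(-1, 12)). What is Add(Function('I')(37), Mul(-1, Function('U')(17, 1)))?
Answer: -4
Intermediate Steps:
Function('U')(K, Y) = Add(-12, K) (Function('U')(K, Y) = Add(K, -12) = Add(-12, K))
Function('I')(x) = 1
Add(Function('I')(37), Mul(-1, Function('U')(17, 1))) = Add(1, Mul(-1, Add(-12, 17))) = Add(1, Mul(-1, 5)) = Add(1, -5) = -4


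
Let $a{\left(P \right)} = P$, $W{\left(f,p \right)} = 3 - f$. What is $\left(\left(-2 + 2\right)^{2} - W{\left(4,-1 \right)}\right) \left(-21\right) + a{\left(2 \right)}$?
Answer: $-19$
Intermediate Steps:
$\left(\left(-2 + 2\right)^{2} - W{\left(4,-1 \right)}\right) \left(-21\right) + a{\left(2 \right)} = \left(\left(-2 + 2\right)^{2} - \left(3 - 4\right)\right) \left(-21\right) + 2 = \left(0^{2} - \left(3 - 4\right)\right) \left(-21\right) + 2 = \left(0 - -1\right) \left(-21\right) + 2 = \left(0 + 1\right) \left(-21\right) + 2 = 1 \left(-21\right) + 2 = -21 + 2 = -19$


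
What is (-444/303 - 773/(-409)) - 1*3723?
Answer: -153775866/41309 ≈ -3722.6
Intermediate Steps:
(-444/303 - 773/(-409)) - 1*3723 = (-444*1/303 - 773*(-1/409)) - 3723 = (-148/101 + 773/409) - 3723 = 17541/41309 - 3723 = -153775866/41309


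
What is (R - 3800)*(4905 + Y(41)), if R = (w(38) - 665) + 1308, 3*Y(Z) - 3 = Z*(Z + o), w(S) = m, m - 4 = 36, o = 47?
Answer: -19040714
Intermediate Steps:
m = 40 (m = 4 + 36 = 40)
w(S) = 40
Y(Z) = 1 + Z*(47 + Z)/3 (Y(Z) = 1 + (Z*(Z + 47))/3 = 1 + (Z*(47 + Z))/3 = 1 + Z*(47 + Z)/3)
R = 683 (R = (40 - 665) + 1308 = -625 + 1308 = 683)
(R - 3800)*(4905 + Y(41)) = (683 - 3800)*(4905 + (1 + (1/3)*41**2 + (47/3)*41)) = -3117*(4905 + (1 + (1/3)*1681 + 1927/3)) = -3117*(4905 + (1 + 1681/3 + 1927/3)) = -3117*(4905 + 3611/3) = -3117*18326/3 = -19040714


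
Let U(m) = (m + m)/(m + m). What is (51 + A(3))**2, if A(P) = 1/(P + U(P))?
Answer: 42025/16 ≈ 2626.6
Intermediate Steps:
U(m) = 1 (U(m) = (2*m)/((2*m)) = (2*m)*(1/(2*m)) = 1)
A(P) = 1/(1 + P) (A(P) = 1/(P + 1) = 1/(1 + P))
(51 + A(3))**2 = (51 + 1/(1 + 3))**2 = (51 + 1/4)**2 = (205/4)**2 = 42025/16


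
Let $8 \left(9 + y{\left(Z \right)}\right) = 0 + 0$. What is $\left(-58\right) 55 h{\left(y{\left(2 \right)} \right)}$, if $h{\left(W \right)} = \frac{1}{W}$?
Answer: $\frac{3190}{9} \approx 354.44$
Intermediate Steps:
$y{\left(Z \right)} = -9$ ($y{\left(Z \right)} = -9 + \frac{0 + 0}{8} = -9 + \frac{1}{8} \cdot 0 = -9 + 0 = -9$)
$\left(-58\right) 55 h{\left(y{\left(2 \right)} \right)} = \frac{\left(-58\right) 55}{-9} = \left(-3190\right) \left(- \frac{1}{9}\right) = \frac{3190}{9}$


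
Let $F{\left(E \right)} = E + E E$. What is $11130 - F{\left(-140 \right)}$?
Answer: $-8330$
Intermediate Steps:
$F{\left(E \right)} = E + E^{2}$
$11130 - F{\left(-140 \right)} = 11130 - - 140 \left(1 - 140\right) = 11130 - \left(-140\right) \left(-139\right) = 11130 - 19460 = -8330$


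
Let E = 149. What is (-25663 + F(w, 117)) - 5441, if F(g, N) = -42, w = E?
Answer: -31146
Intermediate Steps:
w = 149
(-25663 + F(w, 117)) - 5441 = (-25663 - 42) - 5441 = -25705 - 5441 = -31146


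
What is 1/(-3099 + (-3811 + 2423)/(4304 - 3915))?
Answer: -389/1206899 ≈ -0.00032231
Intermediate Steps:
1/(-3099 + (-3811 + 2423)/(4304 - 3915)) = 1/(-3099 - 1388/389) = 1/(-1206899/389) = -389/1206899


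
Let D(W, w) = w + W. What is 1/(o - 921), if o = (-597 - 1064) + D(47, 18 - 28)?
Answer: -1/2545 ≈ -0.00039293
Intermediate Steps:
D(W, w) = W + w
o = -1624 (o = (-597 - 1064) + (47 + (18 - 28)) = -1661 + (47 - 10) = -1661 + 37 = -1624)
1/(o - 921) = 1/(-1624 - 921) = 1/(-2545) = -1/2545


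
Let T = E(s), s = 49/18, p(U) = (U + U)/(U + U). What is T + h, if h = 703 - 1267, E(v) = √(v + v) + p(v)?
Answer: -1682/3 ≈ -560.67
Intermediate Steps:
p(U) = 1 (p(U) = (2*U)/((2*U)) = (2*U)*(1/(2*U)) = 1)
s = 49/18 (s = 49*(1/18) = 49/18 ≈ 2.7222)
E(v) = 1 + √2*√v (E(v) = √(v + v) + 1 = √(2*v) + 1 = √2*√v + 1 = 1 + √2*√v)
T = 10/3 (T = 1 + √2*√(49/18) = 1 + √2*(7*√2/6) = 1 + 7/3 = 10/3 ≈ 3.3333)
h = -564
T + h = 10/3 - 564 = -1682/3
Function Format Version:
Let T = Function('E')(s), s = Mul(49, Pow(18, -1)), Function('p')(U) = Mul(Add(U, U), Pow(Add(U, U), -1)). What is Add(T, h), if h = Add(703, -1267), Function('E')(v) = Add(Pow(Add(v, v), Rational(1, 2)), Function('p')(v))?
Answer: Rational(-1682, 3) ≈ -560.67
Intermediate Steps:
Function('p')(U) = 1 (Function('p')(U) = Mul(Mul(2, U), Pow(Mul(2, U), -1)) = Mul(Mul(2, U), Mul(Rational(1, 2), Pow(U, -1))) = 1)
s = Rational(49, 18) (s = Mul(49, Rational(1, 18)) = Rational(49, 18) ≈ 2.7222)
Function('E')(v) = Add(1, Mul(Pow(2, Rational(1, 2)), Pow(v, Rational(1, 2)))) (Function('E')(v) = Add(Pow(Add(v, v), Rational(1, 2)), 1) = Add(Pow(Mul(2, v), Rational(1, 2)), 1) = Add(Mul(Pow(2, Rational(1, 2)), Pow(v, Rational(1, 2))), 1) = Add(1, Mul(Pow(2, Rational(1, 2)), Pow(v, Rational(1, 2)))))
T = Rational(10, 3) (T = Add(1, Mul(Pow(2, Rational(1, 2)), Pow(Rational(49, 18), Rational(1, 2)))) = Add(1, Mul(Pow(2, Rational(1, 2)), Mul(Rational(7, 6), Pow(2, Rational(1, 2))))) = Add(1, Rational(7, 3)) = Rational(10, 3) ≈ 3.3333)
h = -564
Add(T, h) = Add(Rational(10, 3), -564) = Rational(-1682, 3)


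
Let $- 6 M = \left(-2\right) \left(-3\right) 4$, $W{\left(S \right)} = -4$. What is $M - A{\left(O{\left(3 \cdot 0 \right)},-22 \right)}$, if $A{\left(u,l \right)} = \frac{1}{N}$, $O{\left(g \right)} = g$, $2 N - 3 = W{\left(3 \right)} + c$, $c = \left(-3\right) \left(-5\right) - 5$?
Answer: $- \frac{38}{9} \approx -4.2222$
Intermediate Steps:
$c = 10$ ($c = 15 - 5 = 10$)
$N = \frac{9}{2}$ ($N = \frac{3}{2} + \frac{-4 + 10}{2} = \frac{3}{2} + \frac{1}{2} \cdot 6 = \frac{3}{2} + 3 = \frac{9}{2} \approx 4.5$)
$A{\left(u,l \right)} = \frac{2}{9}$ ($A{\left(u,l \right)} = \frac{1}{\frac{9}{2}} = \frac{2}{9}$)
$M = -4$ ($M = - \frac{\left(-2\right) \left(-3\right) 4}{6} = - \frac{6 \cdot 4}{6} = \left(- \frac{1}{6}\right) 24 = -4$)
$M - A{\left(O{\left(3 \cdot 0 \right)},-22 \right)} = -4 - \frac{2}{9} = - \frac{38}{9}$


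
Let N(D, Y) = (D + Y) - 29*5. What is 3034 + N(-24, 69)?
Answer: 2934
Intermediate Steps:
N(D, Y) = -145 + D + Y (N(D, Y) = (D + Y) - 145 = -145 + D + Y)
3034 + N(-24, 69) = 3034 + (-145 - 24 + 69) = 3034 - 100 = 2934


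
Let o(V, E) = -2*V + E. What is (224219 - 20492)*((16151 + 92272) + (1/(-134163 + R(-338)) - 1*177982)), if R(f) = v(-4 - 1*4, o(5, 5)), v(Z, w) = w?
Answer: -1901300952659751/134168 ≈ -1.4171e+10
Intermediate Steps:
o(V, E) = E - 2*V
R(f) = -5 (R(f) = 5 - 2*5 = 5 - 10 = -5)
(224219 - 20492)*((16151 + 92272) + (1/(-134163 + R(-338)) - 1*177982)) = (224219 - 20492)*((16151 + 92272) + (1/(-134163 - 5) - 1*177982)) = 203727*(108423 + (1/(-134168) - 177982)) = 203727*(108423 + (-1/134168 - 177982)) = 203727*(108423 - 23879488977/134168) = 203727*(-9332591913/134168) = -1901300952659751/134168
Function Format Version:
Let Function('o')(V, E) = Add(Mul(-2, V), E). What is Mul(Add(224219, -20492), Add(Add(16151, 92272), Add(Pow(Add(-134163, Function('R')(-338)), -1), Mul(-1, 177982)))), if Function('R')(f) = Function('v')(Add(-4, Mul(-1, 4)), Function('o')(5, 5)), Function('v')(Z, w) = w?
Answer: Rational(-1901300952659751, 134168) ≈ -1.4171e+10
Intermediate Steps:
Function('o')(V, E) = Add(E, Mul(-2, V))
Function('R')(f) = -5 (Function('R')(f) = Add(5, Mul(-2, 5)) = Add(5, -10) = -5)
Mul(Add(224219, -20492), Add(Add(16151, 92272), Add(Pow(Add(-134163, Function('R')(-338)), -1), Mul(-1, 177982)))) = Mul(Add(224219, -20492), Add(Add(16151, 92272), Add(Pow(Add(-134163, -5), -1), Mul(-1, 177982)))) = Mul(203727, Add(108423, Add(Pow(-134168, -1), -177982))) = Mul(203727, Add(108423, Add(Rational(-1, 134168), -177982))) = Mul(203727, Add(108423, Rational(-23879488977, 134168))) = Mul(203727, Rational(-9332591913, 134168)) = Rational(-1901300952659751, 134168)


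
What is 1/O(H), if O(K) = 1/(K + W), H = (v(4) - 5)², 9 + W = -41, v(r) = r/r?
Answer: -34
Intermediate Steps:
v(r) = 1
W = -50 (W = -9 - 41 = -50)
H = 16 (H = (1 - 5)² = (-4)² = 16)
O(K) = 1/(-50 + K) (O(K) = 1/(K - 50) = 1/(-50 + K))
1/O(H) = 1/(1/(-50 + 16)) = 1/(1/(-34)) = 1/(-1/34) = -34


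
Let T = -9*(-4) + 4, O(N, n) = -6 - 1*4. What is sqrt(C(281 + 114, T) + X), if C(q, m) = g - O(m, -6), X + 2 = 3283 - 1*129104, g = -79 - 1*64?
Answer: 2*I*sqrt(31489) ≈ 354.9*I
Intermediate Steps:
g = -143 (g = -79 - 64 = -143)
O(N, n) = -10 (O(N, n) = -6 - 4 = -10)
T = 40 (T = 36 + 4 = 40)
X = -125823 (X = -2 + (3283 - 1*129104) = -2 + (3283 - 129104) = -2 - 125821 = -125823)
C(q, m) = -133 (C(q, m) = -143 - 1*(-10) = -143 + 10 = -133)
sqrt(C(281 + 114, T) + X) = sqrt(-133 - 125823) = sqrt(-125956) = 2*I*sqrt(31489)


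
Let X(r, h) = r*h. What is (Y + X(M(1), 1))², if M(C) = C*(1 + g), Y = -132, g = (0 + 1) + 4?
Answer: 15876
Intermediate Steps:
g = 5 (g = 1 + 4 = 5)
M(C) = 6*C (M(C) = C*(1 + 5) = C*6 = 6*C)
X(r, h) = h*r
(Y + X(M(1), 1))² = (-132 + 1*(6*1))² = (-132 + 1*6)² = (-132 + 6)² = (-126)² = 15876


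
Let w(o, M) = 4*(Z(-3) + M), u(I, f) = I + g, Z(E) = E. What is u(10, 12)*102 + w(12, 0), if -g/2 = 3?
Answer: 396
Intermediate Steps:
g = -6 (g = -2*3 = -6)
u(I, f) = -6 + I (u(I, f) = I - 6 = -6 + I)
w(o, M) = -12 + 4*M (w(o, M) = 4*(-3 + M) = -12 + 4*M)
u(10, 12)*102 + w(12, 0) = (-6 + 10)*102 + (-12 + 4*0) = 4*102 + (-12 + 0) = 408 - 12 = 396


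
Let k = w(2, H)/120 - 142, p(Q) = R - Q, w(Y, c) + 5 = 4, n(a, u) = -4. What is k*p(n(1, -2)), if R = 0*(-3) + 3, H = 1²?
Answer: -119287/120 ≈ -994.06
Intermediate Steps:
H = 1
w(Y, c) = -1 (w(Y, c) = -5 + 4 = -1)
R = 3 (R = 0 + 3 = 3)
p(Q) = 3 - Q
k = -17041/120 (k = -1/120 - 142 = -17041/120 ≈ -142.01)
k*p(n(1, -2)) = -17041*(3 - 1*(-4))/120 = -17041*(3 + 4)/120 = -17041/120*7 = -119287/120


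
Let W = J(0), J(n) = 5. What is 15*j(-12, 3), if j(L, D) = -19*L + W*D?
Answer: 3645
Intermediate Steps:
W = 5
j(L, D) = -19*L + 5*D
15*j(-12, 3) = 15*(-19*(-12) + 5*3) = 15*(228 + 15) = 15*243 = 3645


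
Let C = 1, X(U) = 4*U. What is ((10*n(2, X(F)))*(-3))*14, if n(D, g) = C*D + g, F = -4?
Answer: 5880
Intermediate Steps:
n(D, g) = D + g (n(D, g) = 1*D + g = D + g)
((10*n(2, X(F)))*(-3))*14 = ((10*(2 + 4*(-4)))*(-3))*14 = ((10*(2 - 16))*(-3))*14 = ((10*(-14))*(-3))*14 = -140*(-3)*14 = 420*14 = 5880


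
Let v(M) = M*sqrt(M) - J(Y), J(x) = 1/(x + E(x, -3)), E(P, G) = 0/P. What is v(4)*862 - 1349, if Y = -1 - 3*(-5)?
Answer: 38398/7 ≈ 5485.4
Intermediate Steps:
E(P, G) = 0
Y = 14 (Y = -1 + 15 = 14)
J(x) = 1/x (J(x) = 1/(x + 0) = 1/x)
v(M) = -1/14 + M**(3/2) (v(M) = M*sqrt(M) - 1/14 = M**(3/2) - 1*1/14 = M**(3/2) - 1/14 = -1/14 + M**(3/2))
v(4)*862 - 1349 = (-1/14 + 4**(3/2))*862 - 1349 = (-1/14 + 8)*862 - 1349 = (111/14)*862 - 1349 = 47841/7 - 1349 = 38398/7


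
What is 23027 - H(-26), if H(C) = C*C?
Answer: 22351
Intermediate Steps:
H(C) = C**2
23027 - H(-26) = 23027 - 1*(-26)**2 = 23027 - 1*676 = 23027 - 676 = 22351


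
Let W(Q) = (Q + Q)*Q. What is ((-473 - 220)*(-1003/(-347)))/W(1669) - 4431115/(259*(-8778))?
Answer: 2141139920270188/1098771770551917 ≈ 1.9487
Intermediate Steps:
W(Q) = 2*Q**2 (W(Q) = (2*Q)*Q = 2*Q**2)
((-473 - 220)*(-1003/(-347)))/W(1669) - 4431115/(259*(-8778)) = ((-473 - 220)*(-1003/(-347)))/((2*1669**2)) - 4431115/(259*(-8778)) = (-(-695079)*(-1)/347)/((2*2785561)) - 4431115/(-2273502) = -693*1003/347/5571122 - 4431115*(-1/2273502) = -695079/347*1/5571122 + 4431115/2273502 = -695079/1933179334 + 4431115/2273502 = 2141139920270188/1098771770551917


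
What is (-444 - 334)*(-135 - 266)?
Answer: 311978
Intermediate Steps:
(-444 - 334)*(-135 - 266) = -778*(-401) = 311978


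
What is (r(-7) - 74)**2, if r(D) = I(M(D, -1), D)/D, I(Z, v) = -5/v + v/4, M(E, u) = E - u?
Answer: 209525625/38416 ≈ 5454.1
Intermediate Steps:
I(Z, v) = -5/v + v/4 (I(Z, v) = -5/v + v*(1/4) = -5/v + v/4)
r(D) = (-5/D + D/4)/D
(r(-7) - 74)**2 = ((1/4 - 5/(-7)**2) - 74)**2 = ((1/4 - 5*1/49) - 74)**2 = ((1/4 - 5/49) - 74)**2 = (29/196 - 74)**2 = (-14475/196)**2 = 209525625/38416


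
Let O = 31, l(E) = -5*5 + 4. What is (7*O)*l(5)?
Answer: -4557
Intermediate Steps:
l(E) = -21 (l(E) = -25 + 4 = -21)
(7*O)*l(5) = (7*31)*(-21) = 217*(-21) = -4557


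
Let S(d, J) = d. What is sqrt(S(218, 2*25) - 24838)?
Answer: 2*I*sqrt(6155) ≈ 156.91*I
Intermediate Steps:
sqrt(S(218, 2*25) - 24838) = sqrt(218 - 24838) = sqrt(-24620) = 2*I*sqrt(6155)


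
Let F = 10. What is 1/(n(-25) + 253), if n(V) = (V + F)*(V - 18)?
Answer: 1/898 ≈ 0.0011136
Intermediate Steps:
n(V) = (-18 + V)*(10 + V) (n(V) = (V + 10)*(V - 18) = (10 + V)*(-18 + V) = (-18 + V)*(10 + V))
1/(n(-25) + 253) = 1/((-180 + (-25)**2 - 8*(-25)) + 253) = 1/((-180 + 625 + 200) + 253) = 1/(645 + 253) = 1/898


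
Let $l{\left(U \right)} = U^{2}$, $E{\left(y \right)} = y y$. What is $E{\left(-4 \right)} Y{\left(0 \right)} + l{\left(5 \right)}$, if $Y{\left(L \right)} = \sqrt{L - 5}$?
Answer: $25 + 16 i \sqrt{5} \approx 25.0 + 35.777 i$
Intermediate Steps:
$E{\left(y \right)} = y^{2}$
$Y{\left(L \right)} = \sqrt{-5 + L}$
$E{\left(-4 \right)} Y{\left(0 \right)} + l{\left(5 \right)} = \left(-4\right)^{2} \sqrt{-5 + 0} + 5^{2} = 16 \sqrt{-5} + 25 = 16 i \sqrt{5} + 25 = 25 + 16 i \sqrt{5}$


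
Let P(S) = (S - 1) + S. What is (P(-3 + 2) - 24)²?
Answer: 729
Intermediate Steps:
P(S) = -1 + 2*S (P(S) = (-1 + S) + S = -1 + 2*S)
(P(-3 + 2) - 24)² = ((-1 + 2*(-3 + 2)) - 24)² = ((-1 + 2*(-1)) - 24)² = ((-1 - 2) - 24)² = (-3 - 24)² = (-27)² = 729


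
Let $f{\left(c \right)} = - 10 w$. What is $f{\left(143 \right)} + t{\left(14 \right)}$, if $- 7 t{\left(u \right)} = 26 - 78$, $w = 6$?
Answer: $- \frac{368}{7} \approx -52.571$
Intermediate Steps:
$f{\left(c \right)} = -60$ ($f{\left(c \right)} = \left(-10\right) 6 = -60$)
$t{\left(u \right)} = \frac{52}{7}$ ($t{\left(u \right)} = - \frac{26 - 78}{7} = \left(- \frac{1}{7}\right) \left(-52\right) = \frac{52}{7}$)
$f{\left(143 \right)} + t{\left(14 \right)} = -60 + \frac{52}{7} = - \frac{368}{7}$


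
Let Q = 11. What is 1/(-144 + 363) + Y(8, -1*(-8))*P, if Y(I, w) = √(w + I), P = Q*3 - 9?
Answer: 21025/219 ≈ 96.005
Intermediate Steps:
P = 24 (P = 11*3 - 9 = 33 - 9 = 24)
Y(I, w) = √(I + w)
1/(-144 + 363) + Y(8, -1*(-8))*P = 1/(-144 + 363) + √(8 - 1*(-8))*24 = 1/219 + √(8 + 8)*24 = 1/219 + √16*24 = 1/219 + 4*24 = 1/219 + 96 = 21025/219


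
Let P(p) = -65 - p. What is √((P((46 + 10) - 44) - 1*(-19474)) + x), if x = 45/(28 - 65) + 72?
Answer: 2*√6662849/37 ≈ 139.53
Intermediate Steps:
x = 2619/37 (x = 45/(-37) + 72 = -1/37*45 + 72 = -45/37 + 72 = 2619/37 ≈ 70.784)
√((P((46 + 10) - 44) - 1*(-19474)) + x) = √(((-65 - ((46 + 10) - 44)) - 1*(-19474)) + 2619/37) = √(((-65 - (56 - 44)) + 19474) + 2619/37) = √(((-65 - 1*12) + 19474) + 2619/37) = √(((-65 - 12) + 19474) + 2619/37) = √((-77 + 19474) + 2619/37) = √(19397 + 2619/37) = √(720308/37) = 2*√6662849/37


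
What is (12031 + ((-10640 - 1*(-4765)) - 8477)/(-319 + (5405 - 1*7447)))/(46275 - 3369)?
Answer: 3157727/11255674 ≈ 0.28055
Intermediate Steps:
(12031 + ((-10640 - 1*(-4765)) - 8477)/(-319 + (5405 - 1*7447)))/(46275 - 3369) = (12031 + ((-10640 + 4765) - 8477)/(-319 + (5405 - 7447)))/42906 = (12031 + (-5875 - 8477)/(-319 - 2042))*(1/42906) = (12031 - 14352/(-2361))*(1/42906) = (12031 - 14352*(-1/2361))*(1/42906) = (12031 + 4784/787)*(1/42906) = (9473181/787)*(1/42906) = 3157727/11255674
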